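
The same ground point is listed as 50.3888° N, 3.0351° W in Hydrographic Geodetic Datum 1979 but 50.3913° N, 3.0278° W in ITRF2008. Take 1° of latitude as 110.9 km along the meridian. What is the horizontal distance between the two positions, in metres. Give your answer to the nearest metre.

586 m

Δφ = 50.3913° − 50.3888° = +0.0025°; Δλ = -3.0278° − -3.0351° = +0.0073°.
ΔN = Δφ × 110900 = 277.2 m; ΔE = Δλ × 110900 × cos(50.3888°) = +0.0073 × 110900 × 0.637575 = 516.2 m.
Distance = √(ΔE² + ΔN²) = √(516.2² + 277.2²) = 585.9 m.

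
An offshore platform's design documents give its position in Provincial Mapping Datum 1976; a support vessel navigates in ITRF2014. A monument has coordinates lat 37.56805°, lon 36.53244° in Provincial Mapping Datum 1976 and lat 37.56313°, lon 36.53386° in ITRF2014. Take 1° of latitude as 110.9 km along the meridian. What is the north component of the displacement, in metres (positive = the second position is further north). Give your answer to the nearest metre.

Δφ = 37.56313° − 37.56805° = -0.00492°; Δλ = 36.53386° − 36.53244° = +0.00142°.
ΔN = Δφ × 110900 = -545.6 m; ΔE = Δλ × 110900 × cos(37.56805°) = +0.00142 × 110900 × 0.792630 = 124.8 m.

ΔN = -546 m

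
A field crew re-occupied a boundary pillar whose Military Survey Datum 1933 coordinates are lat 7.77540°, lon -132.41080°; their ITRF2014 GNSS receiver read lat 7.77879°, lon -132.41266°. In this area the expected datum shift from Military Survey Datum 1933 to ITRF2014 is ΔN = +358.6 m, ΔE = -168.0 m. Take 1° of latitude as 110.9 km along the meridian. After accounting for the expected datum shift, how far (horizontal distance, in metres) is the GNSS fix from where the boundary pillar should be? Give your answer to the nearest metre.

40 m

Observed coordinate differences: Δφ = +0.00339°, Δλ = -0.00186°.
Converting to metres (1° lat = 110900 m, cos φ = 0.990806): observed ΔN = 376.0 m, observed ΔE = -204.4 m.
Subtracting the expected shift leaves a residual of 376.0 − (358.6) = 17.4 m north and -204.4 − (-168.0) = -36.4 m east.
Residual distance = √(17.4² + (-36.4)²) = 40.3 m.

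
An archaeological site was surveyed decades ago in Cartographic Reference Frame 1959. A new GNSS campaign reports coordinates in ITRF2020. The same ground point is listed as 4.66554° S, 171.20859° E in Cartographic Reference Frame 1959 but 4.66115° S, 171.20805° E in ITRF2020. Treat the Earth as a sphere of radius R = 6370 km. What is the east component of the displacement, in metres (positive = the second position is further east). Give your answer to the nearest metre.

Δφ = -4.66115° − -4.66554° = +0.00439°; Δλ = 171.20805° − 171.20859° = -0.00054°.
1° along a meridian = πR/180 = 111177 m.
ΔN = Δφ × 111177 = 488.1 m; ΔE = Δλ × 111177 × cos(-4.66554°) = -0.00054 × 111177 × 0.996686 = -59.8 m.

ΔE = -60 m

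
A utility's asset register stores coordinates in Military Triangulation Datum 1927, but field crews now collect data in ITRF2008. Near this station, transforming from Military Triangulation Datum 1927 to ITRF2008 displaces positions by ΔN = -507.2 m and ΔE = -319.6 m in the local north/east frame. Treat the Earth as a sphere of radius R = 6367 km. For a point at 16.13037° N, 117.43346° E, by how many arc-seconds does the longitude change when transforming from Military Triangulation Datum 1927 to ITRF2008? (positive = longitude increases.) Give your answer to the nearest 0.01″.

Δλ = -10.78″

At latitude 16.13037°, cos φ = 0.960632.
One radian of longitude at latitude φ spans R cos φ, so Δλ = ΔE / (R cos φ) = -319.6 / (6367000 × 0.960632) = -5.2253e-05 rad = -10.778″.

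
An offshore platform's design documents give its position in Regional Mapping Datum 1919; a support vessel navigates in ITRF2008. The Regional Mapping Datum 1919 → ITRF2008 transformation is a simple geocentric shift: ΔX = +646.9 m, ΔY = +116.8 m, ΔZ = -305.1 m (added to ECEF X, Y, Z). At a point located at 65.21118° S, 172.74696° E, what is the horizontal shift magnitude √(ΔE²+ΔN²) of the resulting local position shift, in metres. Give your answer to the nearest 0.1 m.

724.6 m

At φ = -65.21118°, λ = 172.74696°: sin φ = -0.907859, cos φ = 0.419275, sin λ = 0.126252, cos λ = -0.991998.
ΔE = −sin λ·ΔX + cos λ·ΔY = −(0.126252)·(646.9) + (-0.991998)·(116.8) = -197.54 m.
ΔN = −sin φ cos λ·ΔX − sin φ sin λ·ΔY + cos φ·ΔZ = −(-0.907859)(-0.991998)(646.9) − (-0.907859)(0.126252)(116.8) + (0.419275)(-305.1) = -697.13 m.
Horizontal magnitude = √(ΔE² + ΔN²) = √((-197.54)² + (-697.13)²) = 724.57 m.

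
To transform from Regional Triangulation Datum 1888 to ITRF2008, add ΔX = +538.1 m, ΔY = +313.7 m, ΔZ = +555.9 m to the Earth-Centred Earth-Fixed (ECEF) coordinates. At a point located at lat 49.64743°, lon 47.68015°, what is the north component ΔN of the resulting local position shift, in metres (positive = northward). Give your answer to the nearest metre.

The local north axis is (−sin φ cos λ, −sin φ sin λ, cos φ), giving ΔN = -276.089 − 176.763 + 359.939 = -92.91 m.

ΔN = -93 m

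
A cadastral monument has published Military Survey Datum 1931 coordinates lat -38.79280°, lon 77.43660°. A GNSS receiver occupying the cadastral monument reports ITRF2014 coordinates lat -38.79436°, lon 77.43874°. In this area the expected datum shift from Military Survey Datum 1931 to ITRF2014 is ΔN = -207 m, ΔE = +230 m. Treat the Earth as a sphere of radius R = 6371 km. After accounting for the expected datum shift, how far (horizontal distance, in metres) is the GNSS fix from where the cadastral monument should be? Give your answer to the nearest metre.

Observed coordinate differences: Δφ = -0.00156°, Δλ = +0.00214°.
Converting to metres (1° lat = 111195 m, cos φ = 0.779417): observed ΔN = -173.5 m, observed ΔE = 185.5 m.
Subtracting the expected shift leaves a residual of -173.5 − (-207) = 33.5 m north and 185.5 − (230) = -44.5 m east.
Residual distance = √(33.5² + (-44.5)²) = 55.7 m.

56 m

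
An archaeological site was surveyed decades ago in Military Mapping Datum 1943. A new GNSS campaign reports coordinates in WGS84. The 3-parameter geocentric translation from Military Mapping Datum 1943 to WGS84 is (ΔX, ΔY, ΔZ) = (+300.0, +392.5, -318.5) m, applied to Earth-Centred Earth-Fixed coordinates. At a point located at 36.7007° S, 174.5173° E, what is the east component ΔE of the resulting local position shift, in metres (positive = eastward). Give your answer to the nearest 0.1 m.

ΔE = -419.4 m

The local east axis at (φ, λ) is (−sin λ, cos λ, 0), so ΔE = −sin(174.5173°)·300.0 + cos(174.5173°)·392.5 = -419.37 m.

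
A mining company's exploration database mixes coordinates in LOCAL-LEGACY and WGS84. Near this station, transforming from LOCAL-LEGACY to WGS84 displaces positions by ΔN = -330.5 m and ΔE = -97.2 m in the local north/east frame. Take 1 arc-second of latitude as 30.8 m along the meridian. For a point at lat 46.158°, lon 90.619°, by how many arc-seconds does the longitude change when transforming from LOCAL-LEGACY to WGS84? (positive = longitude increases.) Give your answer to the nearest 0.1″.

At latitude 46.158°, cos φ = 0.692672.
1″ of longitude at this latitude = 30.80 × cos φ = 21.3343 m, so Δλ = -97.2 / 21.3343 = -4.556″.

Δλ = -4.6″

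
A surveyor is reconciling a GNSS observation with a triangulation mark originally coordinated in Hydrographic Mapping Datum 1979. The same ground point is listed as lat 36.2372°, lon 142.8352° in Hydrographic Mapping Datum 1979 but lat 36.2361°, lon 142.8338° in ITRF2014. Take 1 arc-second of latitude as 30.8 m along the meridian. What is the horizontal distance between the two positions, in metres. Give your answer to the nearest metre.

Δφ = 36.2361° − 36.2372° = -0.0011°; Δλ = 142.8338° − 142.8352° = -0.0014°.
1° of latitude = 3600 × 30.80 = 110880 m.
ΔN = Δφ × 110880 = -122.0 m; ΔE = Δλ × 110880 × cos(36.2372°) = -0.0014 × 110880 × 0.806577 = -125.2 m.
Distance = √(ΔE² + ΔN²) = √((-125.2)² + (-122.0)²) = 174.8 m.

175 m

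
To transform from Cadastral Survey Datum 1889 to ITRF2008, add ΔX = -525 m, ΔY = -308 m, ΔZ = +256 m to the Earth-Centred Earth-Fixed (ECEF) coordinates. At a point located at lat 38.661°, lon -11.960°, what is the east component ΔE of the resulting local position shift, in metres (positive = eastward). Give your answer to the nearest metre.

ΔE = -410 m

At φ = 38.661°, λ = -11.960°: sin φ = 0.624711, cos φ = 0.780856, sin λ = -0.207229, cos λ = 0.978293.
ΔE = −sin λ·ΔX + cos λ·ΔY = −(-0.207229)·(-525) + (0.978293)·(-308) = -410.11 m.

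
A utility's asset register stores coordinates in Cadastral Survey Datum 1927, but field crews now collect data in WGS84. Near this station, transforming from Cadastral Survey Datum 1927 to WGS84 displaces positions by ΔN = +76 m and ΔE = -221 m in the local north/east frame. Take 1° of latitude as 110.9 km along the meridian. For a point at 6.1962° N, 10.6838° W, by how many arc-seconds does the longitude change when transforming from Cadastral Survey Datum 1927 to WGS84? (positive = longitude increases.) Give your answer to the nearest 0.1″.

Δλ = -7.2″

At latitude 6.1962°, cos φ = 0.994158.
1° of longitude at this latitude = 110.9 × cos φ = 110.25 km, so Δλ = -221.0 / 110252.1 = -0.0020045° = -7.216″.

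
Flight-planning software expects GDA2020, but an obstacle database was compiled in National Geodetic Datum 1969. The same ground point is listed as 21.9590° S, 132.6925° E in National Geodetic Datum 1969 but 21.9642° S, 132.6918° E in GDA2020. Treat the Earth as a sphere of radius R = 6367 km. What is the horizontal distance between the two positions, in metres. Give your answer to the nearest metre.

Δφ = -21.9642° − -21.9590° = -0.0052°; Δλ = 132.6918° − 132.6925° = -0.0007°.
1° along a meridian = πR/180 = 111125 m.
ΔN = Δφ × 111125 = -577.9 m; ΔE = Δλ × 111125 × cos(-21.9590°) = -0.0007 × 111125 × 0.927452 = -72.1 m.
Distance = √(ΔE² + ΔN²) = √((-72.1)² + (-577.9)²) = 582.3 m.

582 m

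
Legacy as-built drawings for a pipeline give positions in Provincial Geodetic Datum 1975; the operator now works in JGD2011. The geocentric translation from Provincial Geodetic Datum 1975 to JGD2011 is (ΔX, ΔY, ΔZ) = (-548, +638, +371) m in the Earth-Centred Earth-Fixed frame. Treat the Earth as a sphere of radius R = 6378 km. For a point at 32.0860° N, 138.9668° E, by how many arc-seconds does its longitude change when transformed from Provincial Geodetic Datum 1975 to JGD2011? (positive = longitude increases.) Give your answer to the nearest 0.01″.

sin φ = 0.531192, cos φ = 0.847252, sin λ = 0.656496, cos λ = -0.754329.
East component: ΔE = −sin λ·ΔX + cos λ·ΔY = −(0.656496)(-548) + (-0.754329)(638) = -121.50 m.
1° of latitude spans πR/180 = 111317 m; at latitude φ, 1° of longitude spans that × cos φ = 94313.6 m, so Δλ = -121.50 / 94313.6 × 3600 = -4.638″.

Δλ = -4.64″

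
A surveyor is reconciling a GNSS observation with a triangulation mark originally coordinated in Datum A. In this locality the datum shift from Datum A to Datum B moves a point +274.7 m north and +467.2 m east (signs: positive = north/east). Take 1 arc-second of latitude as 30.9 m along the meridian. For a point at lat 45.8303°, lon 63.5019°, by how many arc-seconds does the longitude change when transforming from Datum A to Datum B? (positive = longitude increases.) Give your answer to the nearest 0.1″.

Δλ = 21.7″

At latitude 45.8303°, cos φ = 0.696786.
1″ of longitude at this latitude = 30.90 × cos φ = 21.5307 m, so Δλ = 467.2 / 21.5307 = 21.699″.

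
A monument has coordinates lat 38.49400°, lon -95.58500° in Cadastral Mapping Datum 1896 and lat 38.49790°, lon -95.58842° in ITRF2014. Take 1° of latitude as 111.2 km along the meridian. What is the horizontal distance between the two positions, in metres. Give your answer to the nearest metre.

Δφ = 38.49790° − 38.49400° = +0.00390°; Δλ = -95.58842° − -95.58500° = -0.00342°.
ΔN = Δφ × 111200 = 433.7 m; ΔE = Δλ × 111200 × cos(38.49400°) = -0.00342 × 111200 × 0.782673 = -297.7 m.
Distance = √(ΔE² + ΔN²) = √((-297.7)² + 433.7²) = 526.0 m.

526 m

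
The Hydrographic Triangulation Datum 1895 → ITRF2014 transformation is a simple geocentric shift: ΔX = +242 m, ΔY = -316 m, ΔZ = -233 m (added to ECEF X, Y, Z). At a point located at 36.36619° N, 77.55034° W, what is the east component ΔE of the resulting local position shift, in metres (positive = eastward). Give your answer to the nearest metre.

ΔE = 168 m

The local east axis at (φ, λ) is (−sin λ, cos λ, 0), so ΔE = −sin(-77.55034°)·242 + cos(-77.55034°)·(-316) = 168.19 m.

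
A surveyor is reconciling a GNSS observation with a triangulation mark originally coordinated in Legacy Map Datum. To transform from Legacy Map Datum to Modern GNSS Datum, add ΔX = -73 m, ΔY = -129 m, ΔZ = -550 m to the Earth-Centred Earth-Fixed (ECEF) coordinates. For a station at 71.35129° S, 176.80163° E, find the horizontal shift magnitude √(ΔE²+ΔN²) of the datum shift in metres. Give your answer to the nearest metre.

At φ = -71.35129°, λ = 176.80163°: sin φ = -0.947497, cos φ = 0.319765, sin λ = 0.055793, cos λ = -0.998442.
ΔE = −sin λ·ΔX + cos λ·ΔY = −(0.055793)·(-73) + (-0.998442)·(-129) = 132.87 m.
ΔN = −sin φ cos λ·ΔX − sin φ sin λ·ΔY + cos φ·ΔZ = −(-0.947497)(-0.998442)(-73) − (-0.947497)(0.055793)(-129) + (0.319765)(-550) = -113.63 m.
Horizontal magnitude = √(ΔE² + ΔN²) = √(132.87² + (-113.63)²) = 174.83 m.

175 m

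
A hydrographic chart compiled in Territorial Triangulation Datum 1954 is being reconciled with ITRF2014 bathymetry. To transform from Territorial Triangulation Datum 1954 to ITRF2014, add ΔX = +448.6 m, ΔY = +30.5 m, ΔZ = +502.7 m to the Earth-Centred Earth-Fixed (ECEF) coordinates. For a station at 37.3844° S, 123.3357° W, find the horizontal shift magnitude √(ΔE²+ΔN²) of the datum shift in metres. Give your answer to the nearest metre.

428 m

At φ = -37.3844°, λ = -123.3357°: sin φ = -0.607160, cos φ = 0.794580, sin λ = -0.835465, cos λ = -0.549543.
ΔE = −sin λ·ΔX + cos λ·ΔY = −(-0.835465)·(448.6) + (-0.549543)·(30.5) = 358.03 m.
ΔN = −sin φ cos λ·ΔX − sin φ sin λ·ΔY + cos φ·ΔZ = −(-0.607160)(-0.549543)(448.6) − (-0.607160)(-0.835465)(30.5) + (0.794580)(502.7) = 234.28 m.
Horizontal magnitude = √(ΔE² + ΔN²) = √(358.03² + 234.28²) = 427.87 m.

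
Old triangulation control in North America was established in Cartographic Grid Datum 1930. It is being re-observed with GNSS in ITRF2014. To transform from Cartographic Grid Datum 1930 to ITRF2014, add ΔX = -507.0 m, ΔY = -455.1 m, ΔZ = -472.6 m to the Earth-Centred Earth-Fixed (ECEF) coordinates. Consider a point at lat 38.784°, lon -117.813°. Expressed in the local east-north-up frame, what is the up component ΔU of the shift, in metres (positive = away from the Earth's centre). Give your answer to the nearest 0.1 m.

ΔU = 202.1 m

The local up (radial) axis is (cos φ cos λ, cos φ sin λ, sin φ), giving ΔU = 184.401 + 313.773 − 296.030 = 202.14 m.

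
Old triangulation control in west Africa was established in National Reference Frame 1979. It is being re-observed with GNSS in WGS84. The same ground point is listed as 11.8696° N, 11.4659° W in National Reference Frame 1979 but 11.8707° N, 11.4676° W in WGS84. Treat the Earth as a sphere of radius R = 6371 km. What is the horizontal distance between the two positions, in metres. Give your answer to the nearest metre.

222 m

Δφ = 11.8707° − 11.8696° = +0.0011°; Δλ = -11.4676° − -11.4659° = -0.0017°.
1° along a meridian = πR/180 = 111195 m.
ΔN = Δφ × 111195 = 122.3 m; ΔE = Δλ × 111195 × cos(11.8696°) = -0.0017 × 111195 × 0.978618 = -185.0 m.
Distance = √(ΔE² + ΔN²) = √((-185.0)² + 122.3²) = 221.8 m.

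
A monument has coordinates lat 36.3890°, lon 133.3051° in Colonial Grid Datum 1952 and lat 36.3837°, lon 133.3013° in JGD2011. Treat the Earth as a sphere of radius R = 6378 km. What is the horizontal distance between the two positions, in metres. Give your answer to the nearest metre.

681 m

Δφ = 36.3837° − 36.3890° = -0.0053°; Δλ = 133.3013° − 133.3051° = -0.0038°.
1° along a meridian = πR/180 = 111317 m.
ΔN = Δφ × 111317 = -590.0 m; ΔE = Δλ × 111317 × cos(36.3890°) = -0.0038 × 111317 × 0.805008 = -340.5 m.
Distance = √(ΔE² + ΔN²) = √((-340.5)² + (-590.0)²) = 681.2 m.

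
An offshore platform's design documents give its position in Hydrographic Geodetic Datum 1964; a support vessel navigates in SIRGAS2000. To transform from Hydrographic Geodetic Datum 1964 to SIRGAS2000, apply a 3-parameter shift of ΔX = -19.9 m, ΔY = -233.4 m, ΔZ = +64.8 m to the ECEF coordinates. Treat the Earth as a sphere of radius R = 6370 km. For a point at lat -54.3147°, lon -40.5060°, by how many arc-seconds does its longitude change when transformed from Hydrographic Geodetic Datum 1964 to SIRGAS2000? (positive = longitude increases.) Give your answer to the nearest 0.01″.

Δλ = -10.57″

sin φ = -0.812233, cos φ = 0.583333, sin λ = -0.649528, cos λ = 0.760338.
East component: ΔE = −sin λ·ΔX + cos λ·ΔY = −(-0.649528)(-19.9) + (0.760338)(-233.4) = -190.39 m.
1° of latitude spans πR/180 = 111177 m; at latitude φ, 1° of longitude spans that × cos φ = 64853.5 m, so Δλ = -190.39 / 64853.5 × 3600 = -10.568″.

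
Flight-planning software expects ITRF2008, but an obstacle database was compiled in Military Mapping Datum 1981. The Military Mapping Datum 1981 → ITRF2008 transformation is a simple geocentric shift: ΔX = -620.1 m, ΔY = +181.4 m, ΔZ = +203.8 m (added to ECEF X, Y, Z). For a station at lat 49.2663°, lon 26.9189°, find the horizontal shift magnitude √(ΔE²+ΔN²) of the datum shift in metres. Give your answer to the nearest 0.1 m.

660.0 m

The local east axis at (φ, λ) is (−sin λ, cos λ, 0), so ΔE = −sin(26.9189°)·(-620.1) + cos(26.9189°)·181.4 = 442.48 m.
The local north axis is (−sin φ cos λ, −sin φ sin λ, cos φ), giving ΔN = 418.969 − 62.230 + 132.989 = 489.73 m.
Horizontal magnitude = √(ΔE² + ΔN²) = √(442.48² + 489.73²) = 660.02 m.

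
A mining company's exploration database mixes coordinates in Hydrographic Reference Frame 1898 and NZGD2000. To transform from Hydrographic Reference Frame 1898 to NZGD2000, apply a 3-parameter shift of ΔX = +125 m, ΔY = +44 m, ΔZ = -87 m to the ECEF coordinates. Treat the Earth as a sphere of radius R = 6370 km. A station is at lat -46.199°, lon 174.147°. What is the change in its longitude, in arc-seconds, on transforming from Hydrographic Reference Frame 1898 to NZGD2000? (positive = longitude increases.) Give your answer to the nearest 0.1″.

Δλ = -2.6″

sin φ = -0.721748, cos φ = 0.692156, sin λ = 0.101977, cos λ = -0.994787.
East component: ΔE = −sin λ·ΔX + cos λ·ΔY = −(0.101977)(125) + (-0.994787)(44) = -56.52 m.
1° of latitude spans πR/180 = 111177 m; at latitude φ, 1° of longitude spans that × cos φ = 76952.1 m, so Δλ = -56.52 / 76952.1 × 3600 = -2.644″.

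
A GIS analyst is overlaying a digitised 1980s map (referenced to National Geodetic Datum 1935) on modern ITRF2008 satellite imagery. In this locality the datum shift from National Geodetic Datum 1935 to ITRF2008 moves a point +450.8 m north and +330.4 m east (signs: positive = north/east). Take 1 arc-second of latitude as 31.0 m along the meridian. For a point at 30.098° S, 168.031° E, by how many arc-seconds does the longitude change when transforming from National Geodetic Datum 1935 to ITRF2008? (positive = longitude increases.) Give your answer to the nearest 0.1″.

At latitude -30.098°, cos φ = 0.865169.
1″ of longitude at this latitude = 31.00 × cos φ = 26.8202 m, so Δλ = 330.4 / 26.8202 = 12.319″.

Δλ = 12.3″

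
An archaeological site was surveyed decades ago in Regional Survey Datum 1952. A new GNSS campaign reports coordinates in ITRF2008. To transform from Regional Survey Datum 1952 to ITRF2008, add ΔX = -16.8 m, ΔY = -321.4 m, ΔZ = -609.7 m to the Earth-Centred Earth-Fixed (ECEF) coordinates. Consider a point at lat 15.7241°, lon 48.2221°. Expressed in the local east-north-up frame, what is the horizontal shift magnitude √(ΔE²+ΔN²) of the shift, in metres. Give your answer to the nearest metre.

At φ = 15.7241°, λ = 48.2221°: sin φ = 0.271005, cos φ = 0.962578, sin λ = 0.745733, cos λ = 0.666245.
ΔE = −sin λ·ΔX + cos λ·ΔY = −(0.745733)·(-16.8) + (0.666245)·(-321.4) = -201.60 m.
ΔN = −sin φ cos λ·ΔX − sin φ sin λ·ΔY + cos φ·ΔZ = −(0.271005)(0.666245)(-16.8) − (0.271005)(0.745733)(-321.4) + (0.962578)(-609.7) = -518.90 m.
Horizontal magnitude = √(ΔE² + ΔN²) = √((-201.60)² + (-518.90)²) = 556.68 m.

557 m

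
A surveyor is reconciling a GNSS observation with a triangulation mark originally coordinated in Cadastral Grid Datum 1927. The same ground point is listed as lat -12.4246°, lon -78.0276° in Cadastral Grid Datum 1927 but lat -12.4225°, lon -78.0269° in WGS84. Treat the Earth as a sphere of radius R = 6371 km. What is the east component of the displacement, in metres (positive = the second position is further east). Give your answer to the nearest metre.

ΔE = 76 m

Δφ = -12.4225° − -12.4246° = +0.0021°; Δλ = -78.0269° − -78.0276° = +0.0007°.
1° along a meridian = πR/180 = 111195 m.
ΔN = Δφ × 111195 = 233.5 m; ΔE = Δλ × 111195 × cos(-12.4246°) = +0.0007 × 111195 × 0.976580 = 76.0 m.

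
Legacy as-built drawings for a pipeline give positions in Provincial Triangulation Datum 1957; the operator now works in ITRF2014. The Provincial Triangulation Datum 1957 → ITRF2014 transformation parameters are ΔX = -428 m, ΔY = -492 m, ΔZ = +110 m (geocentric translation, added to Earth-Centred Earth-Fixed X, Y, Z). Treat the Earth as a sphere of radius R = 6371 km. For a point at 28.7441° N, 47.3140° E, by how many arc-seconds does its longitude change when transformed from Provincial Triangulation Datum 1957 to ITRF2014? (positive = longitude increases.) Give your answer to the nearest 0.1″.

sin φ = 0.480898, cos φ = 0.876776, sin λ = 0.735080, cos λ = 0.677980.
East component: ΔE = −sin λ·ΔX + cos λ·ΔY = −(0.735080)(-428) + (0.677980)(-492) = -18.95 m.
1° of latitude spans πR/180 = 111195 m; at latitude φ, 1° of longitude spans that × cos φ = 97493.1 m, so Δλ = -18.95 / 97493.1 × 3600 = -0.700″.

Δλ = -0.7″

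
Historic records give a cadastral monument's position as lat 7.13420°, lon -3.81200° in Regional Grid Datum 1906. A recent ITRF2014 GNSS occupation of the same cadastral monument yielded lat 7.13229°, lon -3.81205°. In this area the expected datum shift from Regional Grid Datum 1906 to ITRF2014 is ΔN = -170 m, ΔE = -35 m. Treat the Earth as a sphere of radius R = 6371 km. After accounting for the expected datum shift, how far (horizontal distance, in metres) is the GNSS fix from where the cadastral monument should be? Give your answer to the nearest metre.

Observed coordinate differences: Δφ = -0.00191°, Δλ = -0.00005°.
Converting to metres (1° lat = 111195 m, cos φ = 0.992258): observed ΔN = -212.4 m, observed ΔE = -5.5 m.
Subtracting the expected shift leaves a residual of -212.4 − (-170) = -42.4 m north and -5.5 − (-35) = 29.5 m east.
Residual distance = √((-42.4)² + 29.5²) = 51.6 m.

52 m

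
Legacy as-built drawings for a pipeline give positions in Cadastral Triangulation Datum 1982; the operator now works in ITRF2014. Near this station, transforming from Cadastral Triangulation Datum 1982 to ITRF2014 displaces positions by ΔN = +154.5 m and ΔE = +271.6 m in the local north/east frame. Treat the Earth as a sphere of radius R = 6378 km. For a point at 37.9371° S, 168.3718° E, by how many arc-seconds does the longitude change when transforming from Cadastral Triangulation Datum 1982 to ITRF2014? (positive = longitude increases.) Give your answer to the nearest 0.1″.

At latitude -37.9371°, cos φ = 0.788686.
One radian of longitude at latitude φ spans R cos φ, so Δλ = ΔE / (R cos φ) = 271.6 / (6378000 × 0.788686) = 5.3993e-05 rad = 11.137″.

Δλ = 11.1″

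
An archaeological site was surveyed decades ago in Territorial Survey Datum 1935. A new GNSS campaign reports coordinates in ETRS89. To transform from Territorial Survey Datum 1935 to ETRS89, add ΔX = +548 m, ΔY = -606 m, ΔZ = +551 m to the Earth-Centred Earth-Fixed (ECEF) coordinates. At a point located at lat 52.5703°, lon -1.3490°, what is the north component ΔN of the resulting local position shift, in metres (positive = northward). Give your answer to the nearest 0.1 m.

ΔN = -111.5 m

The local north axis is (−sin φ cos λ, −sin φ sin λ, cos φ), giving ΔN = -435.046 − 11.329 + 334.891 = -111.48 m.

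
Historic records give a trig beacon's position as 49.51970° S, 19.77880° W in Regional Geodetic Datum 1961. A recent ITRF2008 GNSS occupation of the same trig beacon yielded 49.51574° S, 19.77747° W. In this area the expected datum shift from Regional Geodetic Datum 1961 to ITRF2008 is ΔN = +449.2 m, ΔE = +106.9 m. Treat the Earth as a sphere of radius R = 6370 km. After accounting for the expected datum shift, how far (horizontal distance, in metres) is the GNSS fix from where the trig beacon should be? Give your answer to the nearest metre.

14 m

Observed coordinate differences: Δφ = +0.00396°, Δλ = +0.00133°.
Converting to metres (1° lat = 111177 m, cos φ = 0.649187): observed ΔN = 440.3 m, observed ΔE = 96.0 m.
Subtracting the expected shift leaves a residual of 440.3 − (449.2) = -8.9 m north and 96.0 − (106.9) = -10.9 m east.
Residual distance = √((-8.9)² + (-10.9)²) = 14.1 m.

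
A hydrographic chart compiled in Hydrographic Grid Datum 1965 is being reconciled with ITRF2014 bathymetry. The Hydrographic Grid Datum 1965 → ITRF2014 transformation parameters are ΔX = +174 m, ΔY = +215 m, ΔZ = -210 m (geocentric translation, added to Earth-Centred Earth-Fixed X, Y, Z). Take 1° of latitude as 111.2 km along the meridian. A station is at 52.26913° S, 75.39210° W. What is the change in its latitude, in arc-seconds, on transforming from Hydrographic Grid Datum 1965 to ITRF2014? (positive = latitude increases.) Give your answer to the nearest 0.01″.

sin φ = -0.790894, cos φ = 0.611953, sin λ = -0.967674, cos λ = 0.252203.
North component: ΔN = −sin φ cos λ·ΔX − sin φ sin λ·ΔY + cos φ·ΔZ = −(-0.790894)(0.252203)(174) − (-0.790894)(-0.967674)(215) + (0.611953)(-210) = -258.35 m.
1° of latitude spans 111200 m, so Δφ = -258.35 / 111200 × 3600 = -8.364″.

Δφ = -8.36″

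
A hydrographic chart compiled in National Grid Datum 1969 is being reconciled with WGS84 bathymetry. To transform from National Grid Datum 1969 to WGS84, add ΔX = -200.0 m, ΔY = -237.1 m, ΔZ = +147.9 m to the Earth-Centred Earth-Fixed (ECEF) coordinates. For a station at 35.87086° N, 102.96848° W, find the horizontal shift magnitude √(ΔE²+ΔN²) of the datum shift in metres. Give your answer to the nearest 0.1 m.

At φ = 35.87086°, λ = -102.96848°: sin φ = 0.585960, cos φ = 0.810340, sin λ = -0.974494, cos λ = -0.224415.
ΔE = −sin λ·ΔX + cos λ·ΔY = −(-0.974494)·(-200.0) + (-0.224415)·(-237.1) = -141.69 m.
ΔN = −sin φ cos λ·ΔX − sin φ sin λ·ΔY + cos φ·ΔZ = −(0.585960)(-0.224415)(-200.0) − (0.585960)(-0.974494)(-237.1) + (0.810340)(147.9) = -41.84 m.
Horizontal magnitude = √(ΔE² + ΔN²) = √((-141.69)² + (-41.84)²) = 147.74 m.

147.7 m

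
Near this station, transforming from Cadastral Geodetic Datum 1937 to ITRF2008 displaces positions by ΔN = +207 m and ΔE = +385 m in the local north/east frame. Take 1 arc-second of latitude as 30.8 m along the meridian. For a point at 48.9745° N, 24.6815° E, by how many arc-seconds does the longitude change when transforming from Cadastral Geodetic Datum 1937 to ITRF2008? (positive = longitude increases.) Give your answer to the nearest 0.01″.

Δλ = 19.04″

At latitude 48.9745°, cos φ = 0.656395.
1″ of longitude at this latitude = 30.80 × cos φ = 20.2170 m, so Δλ = 385.0 / 20.2170 = 19.043″.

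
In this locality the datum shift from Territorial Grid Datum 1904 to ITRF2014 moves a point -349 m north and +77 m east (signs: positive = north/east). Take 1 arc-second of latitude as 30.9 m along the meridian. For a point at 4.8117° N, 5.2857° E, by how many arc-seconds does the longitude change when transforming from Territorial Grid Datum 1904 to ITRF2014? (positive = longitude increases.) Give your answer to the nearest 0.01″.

At latitude 4.8117°, cos φ = 0.996476.
1″ of longitude at this latitude = 30.90 × cos φ = 30.7911 m, so Δλ = 77.0 / 30.7911 = 2.501″.

Δλ = 2.50″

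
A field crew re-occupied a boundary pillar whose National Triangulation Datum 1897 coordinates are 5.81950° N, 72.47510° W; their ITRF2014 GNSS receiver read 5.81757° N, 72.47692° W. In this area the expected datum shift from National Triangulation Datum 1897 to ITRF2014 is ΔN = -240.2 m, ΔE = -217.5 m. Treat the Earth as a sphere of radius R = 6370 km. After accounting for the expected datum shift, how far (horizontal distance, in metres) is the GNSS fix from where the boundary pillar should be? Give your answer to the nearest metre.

30 m

Observed coordinate differences: Δφ = -0.00193°, Δλ = -0.00182°.
Converting to metres (1° lat = 111177 m, cos φ = 0.994846): observed ΔN = -214.6 m, observed ΔE = -201.3 m.
Subtracting the expected shift leaves a residual of -214.6 − (-240.2) = 25.6 m north and -201.3 − (-217.5) = 16.2 m east.
Residual distance = √(25.6² + 16.2²) = 30.3 m.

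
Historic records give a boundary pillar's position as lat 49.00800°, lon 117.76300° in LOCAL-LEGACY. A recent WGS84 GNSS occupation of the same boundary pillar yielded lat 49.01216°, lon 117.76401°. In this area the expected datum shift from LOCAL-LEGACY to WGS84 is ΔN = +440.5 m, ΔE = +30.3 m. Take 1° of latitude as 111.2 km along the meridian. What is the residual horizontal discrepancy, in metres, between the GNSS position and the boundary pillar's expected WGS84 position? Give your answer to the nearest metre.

49 m

Observed coordinate differences: Δφ = +0.00416°, Δλ = +0.00101°.
Converting to metres (1° lat = 111200 m, cos φ = 0.655954): observed ΔN = 462.6 m, observed ΔE = 73.7 m.
Subtracting the expected shift leaves a residual of 462.6 − (440.5) = 22.1 m north and 73.7 − (30.3) = 43.4 m east.
Residual distance = √(22.1² + 43.4²) = 48.7 m.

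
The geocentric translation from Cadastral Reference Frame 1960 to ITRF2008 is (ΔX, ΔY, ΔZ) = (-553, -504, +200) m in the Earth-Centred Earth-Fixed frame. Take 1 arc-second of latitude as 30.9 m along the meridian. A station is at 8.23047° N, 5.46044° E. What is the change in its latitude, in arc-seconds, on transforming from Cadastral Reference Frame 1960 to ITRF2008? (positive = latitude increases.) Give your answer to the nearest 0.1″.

sin φ = 0.143155, cos φ = 0.989700, sin λ = 0.095158, cos λ = 0.995462.
North component: ΔN = −sin φ cos λ·ΔX − sin φ sin λ·ΔY + cos φ·ΔZ = −(0.143155)(0.995462)(-553) − (0.143155)(0.095158)(-504) + (0.989700)(200) = 283.61 m.
1° of latitude spans 3600 × 30.90 = 111240 m, so Δφ = 283.61 / 111240 × 3600 = 9.178″.

Δφ = 9.2″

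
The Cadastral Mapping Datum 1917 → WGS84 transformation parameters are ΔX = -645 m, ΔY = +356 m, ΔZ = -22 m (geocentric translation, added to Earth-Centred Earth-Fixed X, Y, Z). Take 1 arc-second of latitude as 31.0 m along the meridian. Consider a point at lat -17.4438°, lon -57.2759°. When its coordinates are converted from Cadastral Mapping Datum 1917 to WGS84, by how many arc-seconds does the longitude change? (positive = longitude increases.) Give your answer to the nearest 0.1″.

Δλ = -11.8″

sin φ = -0.299770, cos φ = 0.954011, sin λ = -0.841283, cos λ = 0.540594.
East component: ΔE = −sin λ·ΔX + cos λ·ΔY = −(-0.841283)(-645) + (0.540594)(356) = -350.18 m.
1° of latitude spans 3600 × 31.00 = 111600 m; at latitude φ, 1° of longitude spans that × cos φ = 106467.7 m, so Δλ = -350.18 / 106467.7 × 3600 = -11.841″.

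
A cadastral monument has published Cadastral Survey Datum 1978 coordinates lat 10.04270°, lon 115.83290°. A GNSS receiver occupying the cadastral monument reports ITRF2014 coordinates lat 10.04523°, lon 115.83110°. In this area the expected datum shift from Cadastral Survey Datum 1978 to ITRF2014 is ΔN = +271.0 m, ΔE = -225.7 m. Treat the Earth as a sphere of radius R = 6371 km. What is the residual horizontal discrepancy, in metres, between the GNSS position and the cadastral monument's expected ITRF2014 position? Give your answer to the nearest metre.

Observed coordinate differences: Δφ = +0.00253°, Δλ = -0.00180°.
Converting to metres (1° lat = 111195 m, cos φ = 0.984678): observed ΔN = 281.3 m, observed ΔE = -197.1 m.
Subtracting the expected shift leaves a residual of 281.3 − (271.0) = 10.3 m north and -197.1 − (-225.7) = 28.6 m east.
Residual distance = √(10.3² + 28.6²) = 30.4 m.

30 m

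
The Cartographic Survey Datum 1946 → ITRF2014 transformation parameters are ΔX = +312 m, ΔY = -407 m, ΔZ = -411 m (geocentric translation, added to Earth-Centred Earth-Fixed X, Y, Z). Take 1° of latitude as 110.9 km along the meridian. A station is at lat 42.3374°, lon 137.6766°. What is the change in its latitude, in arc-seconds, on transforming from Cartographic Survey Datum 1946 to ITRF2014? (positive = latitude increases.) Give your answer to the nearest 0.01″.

Δφ = 1.17″

sin φ = 0.673495, cos φ = 0.739192, sin λ = 0.673315, cos λ = -0.739356.
North component: ΔN = −sin φ cos λ·ΔX − sin φ sin λ·ΔY + cos φ·ΔZ = −(0.673495)(-0.739356)(312) − (0.673495)(0.673315)(-407) + (0.739192)(-411) = 36.12 m.
1° of latitude spans 110900 m, so Δφ = 36.12 / 110900 × 3600 = 1.172″.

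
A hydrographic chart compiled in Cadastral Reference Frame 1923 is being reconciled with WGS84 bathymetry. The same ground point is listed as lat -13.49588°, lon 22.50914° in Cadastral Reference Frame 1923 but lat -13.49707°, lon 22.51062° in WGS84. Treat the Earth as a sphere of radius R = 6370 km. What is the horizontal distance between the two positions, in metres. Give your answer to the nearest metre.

208 m

Δφ = -13.49707° − -13.49588° = -0.00119°; Δλ = 22.51062° − 22.50914° = +0.00148°.
1° along a meridian = πR/180 = 111177 m.
ΔN = Δφ × 111177 = -132.3 m; ΔE = Δλ × 111177 × cos(-13.49588°) = +0.00148 × 111177 × 0.972387 = 160.0 m.
Distance = √(ΔE² + ΔN²) = √(160.0² + (-132.3)²) = 207.6 m.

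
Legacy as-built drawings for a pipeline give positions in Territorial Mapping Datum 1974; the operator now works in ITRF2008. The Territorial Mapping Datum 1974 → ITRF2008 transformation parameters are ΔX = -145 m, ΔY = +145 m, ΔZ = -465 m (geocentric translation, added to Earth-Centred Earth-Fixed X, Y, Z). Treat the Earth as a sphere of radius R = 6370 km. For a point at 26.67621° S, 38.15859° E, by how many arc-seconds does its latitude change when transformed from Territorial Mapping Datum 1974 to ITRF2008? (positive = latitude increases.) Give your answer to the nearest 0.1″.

sin φ = -0.448948, cos φ = 0.893558, sin λ = 0.617840, cos λ = 0.786304.
North component: ΔN = −sin φ cos λ·ΔX − sin φ sin λ·ΔY + cos φ·ΔZ = −(-0.448948)(0.786304)(-145) − (-0.448948)(0.617840)(145) + (0.893558)(-465) = -426.47 m.
1° of latitude spans πR/180 = 111177 m, so Δφ = -426.47 / 111177 × 3600 = -13.809″.

Δφ = -13.8″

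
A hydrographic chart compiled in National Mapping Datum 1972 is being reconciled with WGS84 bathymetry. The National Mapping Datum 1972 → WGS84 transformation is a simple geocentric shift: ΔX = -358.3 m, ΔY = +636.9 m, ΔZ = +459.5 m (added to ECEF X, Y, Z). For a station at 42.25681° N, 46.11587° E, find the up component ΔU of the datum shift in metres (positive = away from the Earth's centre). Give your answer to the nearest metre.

ΔU = 465 m

At φ = 42.25681°, λ = 46.11587°: sin φ = 0.672455, cos φ = 0.740138, sin λ = 0.720743, cos λ = 0.693202.
ΔU = cos φ cos λ·ΔX + cos φ sin λ·ΔY + sin φ·ΔZ = (0.740138)(0.693202)(-358.3) + (0.740138)(0.720743)(636.9) + (0.672455)(459.5) = 464.92 m.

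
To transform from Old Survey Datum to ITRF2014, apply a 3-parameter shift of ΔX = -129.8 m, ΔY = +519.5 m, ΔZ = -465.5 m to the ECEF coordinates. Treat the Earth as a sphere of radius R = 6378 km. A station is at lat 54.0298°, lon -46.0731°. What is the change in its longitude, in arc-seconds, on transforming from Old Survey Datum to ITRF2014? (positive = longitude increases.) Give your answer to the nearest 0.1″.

sin φ = 0.809323, cos φ = 0.587364, sin λ = -0.720225, cos λ = 0.693740.
East component: ΔE = −sin λ·ΔX + cos λ·ΔY = −(-0.720225)(-129.8) + (0.693740)(519.5) = 266.91 m.
1° of latitude spans πR/180 = 111317 m; at latitude φ, 1° of longitude spans that × cos φ = 65383.7 m, so Δλ = 266.91 / 65383.7 × 3600 = 14.696″.

Δλ = 14.7″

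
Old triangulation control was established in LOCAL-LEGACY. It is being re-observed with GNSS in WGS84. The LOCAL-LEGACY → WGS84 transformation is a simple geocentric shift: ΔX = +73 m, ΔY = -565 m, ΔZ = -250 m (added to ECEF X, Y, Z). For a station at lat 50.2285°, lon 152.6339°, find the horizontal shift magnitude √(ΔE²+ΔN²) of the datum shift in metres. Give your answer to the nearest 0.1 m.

476.7 m

The local east axis at (φ, λ) is (−sin λ, cos λ, 0), so ΔE = −sin(152.6339°)·73 + cos(152.6339°)·(-565) = 468.21 m.
The local north axis is (−sin φ cos λ, −sin φ sin λ, cos φ), giving ΔN = 49.829 + 199.618 − 159.932 = 89.52 m.
Horizontal magnitude = √(ΔE² + ΔN²) = √(468.21² + 89.52²) = 476.69 m.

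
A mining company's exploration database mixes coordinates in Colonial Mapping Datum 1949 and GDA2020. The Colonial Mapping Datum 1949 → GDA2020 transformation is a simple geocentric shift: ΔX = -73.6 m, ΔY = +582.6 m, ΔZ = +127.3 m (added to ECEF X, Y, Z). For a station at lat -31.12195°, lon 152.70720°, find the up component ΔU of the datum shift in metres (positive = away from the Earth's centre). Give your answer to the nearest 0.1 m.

ΔU = 218.9 m

At φ = -31.12195°, λ = 152.70720°: sin φ = -0.516861, cos φ = 0.856069, sin λ = 0.458538, cos λ = -0.888675.
ΔU = cos φ cos λ·ΔX + cos φ sin λ·ΔY + sin φ·ΔZ = (0.856069)(-0.888675)(-73.6) + (0.856069)(0.458538)(582.6) + (-0.516861)(127.3) = 218.89 m.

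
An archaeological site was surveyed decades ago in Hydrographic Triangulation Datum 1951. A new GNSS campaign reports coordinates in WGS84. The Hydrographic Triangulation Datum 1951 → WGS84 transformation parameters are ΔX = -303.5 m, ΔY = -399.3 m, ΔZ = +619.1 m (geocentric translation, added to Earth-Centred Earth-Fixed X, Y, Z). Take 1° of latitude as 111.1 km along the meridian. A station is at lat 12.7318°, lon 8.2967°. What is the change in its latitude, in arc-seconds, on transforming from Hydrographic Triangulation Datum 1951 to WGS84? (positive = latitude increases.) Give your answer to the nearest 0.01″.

Δφ = 22.12″

sin φ = 0.220388, cos φ = 0.975412, sin λ = 0.144299, cos λ = 0.989534.
North component: ΔN = −sin φ cos λ·ΔX − sin φ sin λ·ΔY + cos φ·ΔZ = −(0.220388)(0.989534)(-303.5) − (0.220388)(0.144299)(-399.3) + (0.975412)(619.1) = 682.76 m.
1° of latitude spans 111100 m, so Δφ = 682.76 / 111100 × 3600 = 22.124″.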